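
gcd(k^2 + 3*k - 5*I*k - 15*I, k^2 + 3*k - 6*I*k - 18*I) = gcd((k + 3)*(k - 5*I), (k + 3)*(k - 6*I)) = k + 3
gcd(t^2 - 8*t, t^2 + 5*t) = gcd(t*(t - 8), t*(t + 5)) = t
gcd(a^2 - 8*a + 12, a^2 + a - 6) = a - 2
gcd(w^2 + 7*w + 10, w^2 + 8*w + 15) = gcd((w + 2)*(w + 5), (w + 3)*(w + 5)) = w + 5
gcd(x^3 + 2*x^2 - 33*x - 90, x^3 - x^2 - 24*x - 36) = x^2 - 3*x - 18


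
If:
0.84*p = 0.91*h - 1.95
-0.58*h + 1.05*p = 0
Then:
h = 4.37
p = 2.42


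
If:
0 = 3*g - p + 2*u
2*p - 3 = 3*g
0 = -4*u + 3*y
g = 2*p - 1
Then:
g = -1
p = 0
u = 3/2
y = 2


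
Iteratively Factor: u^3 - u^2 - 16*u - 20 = (u - 5)*(u^2 + 4*u + 4) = (u - 5)*(u + 2)*(u + 2)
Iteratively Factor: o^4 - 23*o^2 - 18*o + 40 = (o - 1)*(o^3 + o^2 - 22*o - 40) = (o - 1)*(o + 2)*(o^2 - o - 20) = (o - 1)*(o + 2)*(o + 4)*(o - 5)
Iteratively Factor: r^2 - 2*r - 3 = (r - 3)*(r + 1)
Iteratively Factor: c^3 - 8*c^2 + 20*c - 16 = (c - 4)*(c^2 - 4*c + 4) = (c - 4)*(c - 2)*(c - 2)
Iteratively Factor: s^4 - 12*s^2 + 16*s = (s)*(s^3 - 12*s + 16) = s*(s - 2)*(s^2 + 2*s - 8) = s*(s - 2)^2*(s + 4)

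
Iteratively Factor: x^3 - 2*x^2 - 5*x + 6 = (x + 2)*(x^2 - 4*x + 3) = (x - 3)*(x + 2)*(x - 1)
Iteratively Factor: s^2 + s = (s)*(s + 1)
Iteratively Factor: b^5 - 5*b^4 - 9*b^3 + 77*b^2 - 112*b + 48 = (b - 1)*(b^4 - 4*b^3 - 13*b^2 + 64*b - 48) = (b - 1)*(b + 4)*(b^3 - 8*b^2 + 19*b - 12) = (b - 1)^2*(b + 4)*(b^2 - 7*b + 12) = (b - 4)*(b - 1)^2*(b + 4)*(b - 3)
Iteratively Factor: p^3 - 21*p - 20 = (p + 4)*(p^2 - 4*p - 5) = (p + 1)*(p + 4)*(p - 5)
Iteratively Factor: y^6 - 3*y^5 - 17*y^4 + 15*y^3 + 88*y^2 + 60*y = (y + 2)*(y^5 - 5*y^4 - 7*y^3 + 29*y^2 + 30*y) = y*(y + 2)*(y^4 - 5*y^3 - 7*y^2 + 29*y + 30) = y*(y - 5)*(y + 2)*(y^3 - 7*y - 6) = y*(y - 5)*(y - 3)*(y + 2)*(y^2 + 3*y + 2) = y*(y - 5)*(y - 3)*(y + 2)^2*(y + 1)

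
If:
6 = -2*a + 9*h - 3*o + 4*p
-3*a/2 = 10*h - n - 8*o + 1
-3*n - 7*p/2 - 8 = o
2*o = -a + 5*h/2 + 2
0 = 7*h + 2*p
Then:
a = 4/97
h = -100/97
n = -657/97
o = -30/97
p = 350/97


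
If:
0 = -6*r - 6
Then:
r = -1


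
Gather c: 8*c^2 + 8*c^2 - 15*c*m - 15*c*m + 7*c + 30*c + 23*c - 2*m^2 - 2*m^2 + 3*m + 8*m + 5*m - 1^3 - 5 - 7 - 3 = 16*c^2 + c*(60 - 30*m) - 4*m^2 + 16*m - 16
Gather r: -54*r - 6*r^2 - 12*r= -6*r^2 - 66*r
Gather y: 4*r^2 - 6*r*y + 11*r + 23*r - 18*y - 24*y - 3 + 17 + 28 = 4*r^2 + 34*r + y*(-6*r - 42) + 42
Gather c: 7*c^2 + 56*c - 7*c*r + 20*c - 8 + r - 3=7*c^2 + c*(76 - 7*r) + r - 11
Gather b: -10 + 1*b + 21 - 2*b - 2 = 9 - b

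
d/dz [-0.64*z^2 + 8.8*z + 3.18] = 8.8 - 1.28*z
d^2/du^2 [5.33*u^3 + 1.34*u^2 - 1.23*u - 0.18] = 31.98*u + 2.68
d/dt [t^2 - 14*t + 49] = 2*t - 14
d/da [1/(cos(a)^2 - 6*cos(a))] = 2*(cos(a) - 3)*sin(a)/((cos(a) - 6)^2*cos(a)^2)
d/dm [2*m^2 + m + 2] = 4*m + 1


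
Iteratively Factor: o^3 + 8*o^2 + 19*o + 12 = (o + 4)*(o^2 + 4*o + 3) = (o + 3)*(o + 4)*(o + 1)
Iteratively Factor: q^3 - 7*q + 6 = (q - 2)*(q^2 + 2*q - 3) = (q - 2)*(q - 1)*(q + 3)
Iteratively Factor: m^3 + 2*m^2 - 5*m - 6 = (m + 3)*(m^2 - m - 2) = (m + 1)*(m + 3)*(m - 2)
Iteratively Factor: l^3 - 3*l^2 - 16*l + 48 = (l + 4)*(l^2 - 7*l + 12) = (l - 4)*(l + 4)*(l - 3)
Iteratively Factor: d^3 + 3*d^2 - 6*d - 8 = (d - 2)*(d^2 + 5*d + 4) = (d - 2)*(d + 4)*(d + 1)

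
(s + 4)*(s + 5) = s^2 + 9*s + 20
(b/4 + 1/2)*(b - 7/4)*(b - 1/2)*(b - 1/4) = b^4/4 - b^3/8 - 57*b^2/64 + 85*b/128 - 7/64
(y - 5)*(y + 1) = y^2 - 4*y - 5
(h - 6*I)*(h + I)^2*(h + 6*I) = h^4 + 2*I*h^3 + 35*h^2 + 72*I*h - 36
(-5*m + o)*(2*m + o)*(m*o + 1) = -10*m^3*o - 3*m^2*o^2 - 10*m^2 + m*o^3 - 3*m*o + o^2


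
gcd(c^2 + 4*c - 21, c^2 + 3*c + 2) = 1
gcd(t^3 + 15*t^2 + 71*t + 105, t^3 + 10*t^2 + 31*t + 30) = t^2 + 8*t + 15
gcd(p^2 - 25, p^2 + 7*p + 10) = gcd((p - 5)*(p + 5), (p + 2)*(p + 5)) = p + 5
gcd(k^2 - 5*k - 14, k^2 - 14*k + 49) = k - 7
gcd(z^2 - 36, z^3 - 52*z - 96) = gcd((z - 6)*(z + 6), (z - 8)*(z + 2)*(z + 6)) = z + 6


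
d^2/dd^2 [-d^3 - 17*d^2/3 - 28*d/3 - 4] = -6*d - 34/3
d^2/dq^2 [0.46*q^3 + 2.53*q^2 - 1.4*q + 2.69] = 2.76*q + 5.06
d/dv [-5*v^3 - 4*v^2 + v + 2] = -15*v^2 - 8*v + 1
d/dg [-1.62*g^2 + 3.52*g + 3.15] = 3.52 - 3.24*g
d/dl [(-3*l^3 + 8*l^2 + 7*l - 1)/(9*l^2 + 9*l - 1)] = (-27*l^4 - 54*l^3 + 18*l^2 + 2*l + 2)/(81*l^4 + 162*l^3 + 63*l^2 - 18*l + 1)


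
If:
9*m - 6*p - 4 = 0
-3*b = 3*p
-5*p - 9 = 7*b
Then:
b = -9/2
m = 31/9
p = 9/2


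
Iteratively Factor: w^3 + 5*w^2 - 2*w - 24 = (w + 4)*(w^2 + w - 6) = (w - 2)*(w + 4)*(w + 3)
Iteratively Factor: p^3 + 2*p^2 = (p)*(p^2 + 2*p) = p^2*(p + 2)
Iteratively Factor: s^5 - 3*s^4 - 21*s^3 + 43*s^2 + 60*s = (s - 3)*(s^4 - 21*s^2 - 20*s) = (s - 3)*(s + 4)*(s^3 - 4*s^2 - 5*s) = (s - 5)*(s - 3)*(s + 4)*(s^2 + s) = s*(s - 5)*(s - 3)*(s + 4)*(s + 1)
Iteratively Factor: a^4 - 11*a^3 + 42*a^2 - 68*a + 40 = (a - 2)*(a^3 - 9*a^2 + 24*a - 20) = (a - 2)^2*(a^2 - 7*a + 10) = (a - 5)*(a - 2)^2*(a - 2)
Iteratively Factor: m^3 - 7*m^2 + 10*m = (m - 5)*(m^2 - 2*m) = m*(m - 5)*(m - 2)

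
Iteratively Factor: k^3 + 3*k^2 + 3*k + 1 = (k + 1)*(k^2 + 2*k + 1) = (k + 1)^2*(k + 1)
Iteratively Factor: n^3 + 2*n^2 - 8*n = (n)*(n^2 + 2*n - 8) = n*(n + 4)*(n - 2)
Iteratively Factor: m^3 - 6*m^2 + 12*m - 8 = (m - 2)*(m^2 - 4*m + 4) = (m - 2)^2*(m - 2)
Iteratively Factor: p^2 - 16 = (p - 4)*(p + 4)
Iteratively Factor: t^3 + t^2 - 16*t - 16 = (t + 1)*(t^2 - 16) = (t - 4)*(t + 1)*(t + 4)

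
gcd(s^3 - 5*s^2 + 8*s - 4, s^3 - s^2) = s - 1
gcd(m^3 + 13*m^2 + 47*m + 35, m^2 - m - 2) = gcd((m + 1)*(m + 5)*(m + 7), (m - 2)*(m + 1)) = m + 1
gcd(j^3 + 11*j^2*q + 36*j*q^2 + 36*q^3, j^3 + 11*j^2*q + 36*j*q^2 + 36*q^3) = j^3 + 11*j^2*q + 36*j*q^2 + 36*q^3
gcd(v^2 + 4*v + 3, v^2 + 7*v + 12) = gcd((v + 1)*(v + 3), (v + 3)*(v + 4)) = v + 3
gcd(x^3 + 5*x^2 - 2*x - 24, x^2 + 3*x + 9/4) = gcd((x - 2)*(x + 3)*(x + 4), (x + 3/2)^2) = 1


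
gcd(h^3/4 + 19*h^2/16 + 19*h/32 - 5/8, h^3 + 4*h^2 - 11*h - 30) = 1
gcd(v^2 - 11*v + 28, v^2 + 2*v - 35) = 1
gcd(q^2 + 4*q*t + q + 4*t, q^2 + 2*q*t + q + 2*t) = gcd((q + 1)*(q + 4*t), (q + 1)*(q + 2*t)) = q + 1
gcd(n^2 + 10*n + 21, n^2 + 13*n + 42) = n + 7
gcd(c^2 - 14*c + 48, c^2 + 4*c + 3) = 1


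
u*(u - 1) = u^2 - u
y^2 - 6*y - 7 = (y - 7)*(y + 1)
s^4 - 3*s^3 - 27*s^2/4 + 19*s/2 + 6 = (s - 4)*(s - 3/2)*(s + 1/2)*(s + 2)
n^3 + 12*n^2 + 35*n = n*(n + 5)*(n + 7)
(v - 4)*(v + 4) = v^2 - 16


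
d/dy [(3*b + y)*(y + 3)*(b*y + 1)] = b*(3*b + y)*(y + 3) + (3*b + y)*(b*y + 1) + (y + 3)*(b*y + 1)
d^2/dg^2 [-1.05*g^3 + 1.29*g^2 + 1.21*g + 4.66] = 2.58 - 6.3*g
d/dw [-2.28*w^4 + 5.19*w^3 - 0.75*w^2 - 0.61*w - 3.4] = -9.12*w^3 + 15.57*w^2 - 1.5*w - 0.61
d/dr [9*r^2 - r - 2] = 18*r - 1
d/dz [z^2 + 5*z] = 2*z + 5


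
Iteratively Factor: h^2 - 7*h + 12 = (h - 4)*(h - 3)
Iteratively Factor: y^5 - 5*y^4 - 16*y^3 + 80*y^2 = (y)*(y^4 - 5*y^3 - 16*y^2 + 80*y) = y*(y - 5)*(y^3 - 16*y) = y^2*(y - 5)*(y^2 - 16) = y^2*(y - 5)*(y + 4)*(y - 4)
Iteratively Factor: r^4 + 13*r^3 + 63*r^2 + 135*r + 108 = (r + 3)*(r^3 + 10*r^2 + 33*r + 36) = (r + 3)^2*(r^2 + 7*r + 12) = (r + 3)^2*(r + 4)*(r + 3)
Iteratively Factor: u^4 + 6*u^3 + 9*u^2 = (u)*(u^3 + 6*u^2 + 9*u) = u^2*(u^2 + 6*u + 9) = u^2*(u + 3)*(u + 3)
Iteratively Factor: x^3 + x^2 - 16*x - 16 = (x - 4)*(x^2 + 5*x + 4) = (x - 4)*(x + 1)*(x + 4)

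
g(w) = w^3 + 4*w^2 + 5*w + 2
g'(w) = 3*w^2 + 8*w + 5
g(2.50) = 55.12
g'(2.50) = 43.75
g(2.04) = 37.34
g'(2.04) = 33.80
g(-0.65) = 0.17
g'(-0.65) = 1.07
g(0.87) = 10.04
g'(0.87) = 14.23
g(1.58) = 23.83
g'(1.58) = 25.13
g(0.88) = 10.18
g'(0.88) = 14.36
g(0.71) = 7.92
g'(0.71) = 12.19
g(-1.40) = 0.10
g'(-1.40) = -0.32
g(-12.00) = -1210.00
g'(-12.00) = 341.00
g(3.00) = 80.00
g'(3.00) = 56.00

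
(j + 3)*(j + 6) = j^2 + 9*j + 18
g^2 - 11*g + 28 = (g - 7)*(g - 4)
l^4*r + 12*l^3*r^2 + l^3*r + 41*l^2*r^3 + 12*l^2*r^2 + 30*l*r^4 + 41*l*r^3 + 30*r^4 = (l + r)*(l + 5*r)*(l + 6*r)*(l*r + r)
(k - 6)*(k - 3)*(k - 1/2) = k^3 - 19*k^2/2 + 45*k/2 - 9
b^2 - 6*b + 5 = (b - 5)*(b - 1)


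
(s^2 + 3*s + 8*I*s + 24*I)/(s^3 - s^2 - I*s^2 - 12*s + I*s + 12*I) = (s + 8*I)/(s^2 - s*(4 + I) + 4*I)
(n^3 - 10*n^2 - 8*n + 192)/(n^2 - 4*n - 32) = n - 6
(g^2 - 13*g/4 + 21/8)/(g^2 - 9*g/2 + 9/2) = (g - 7/4)/(g - 3)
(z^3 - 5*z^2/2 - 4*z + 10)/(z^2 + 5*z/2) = (2*z^3 - 5*z^2 - 8*z + 20)/(z*(2*z + 5))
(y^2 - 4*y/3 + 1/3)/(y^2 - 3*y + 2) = (y - 1/3)/(y - 2)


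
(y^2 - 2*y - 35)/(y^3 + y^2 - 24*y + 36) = (y^2 - 2*y - 35)/(y^3 + y^2 - 24*y + 36)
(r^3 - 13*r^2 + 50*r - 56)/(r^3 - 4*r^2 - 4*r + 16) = (r - 7)/(r + 2)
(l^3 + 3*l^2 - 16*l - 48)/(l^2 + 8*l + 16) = (l^2 - l - 12)/(l + 4)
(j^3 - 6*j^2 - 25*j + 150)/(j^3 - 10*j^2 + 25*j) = (j^2 - j - 30)/(j*(j - 5))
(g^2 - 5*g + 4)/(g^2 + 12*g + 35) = (g^2 - 5*g + 4)/(g^2 + 12*g + 35)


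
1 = 1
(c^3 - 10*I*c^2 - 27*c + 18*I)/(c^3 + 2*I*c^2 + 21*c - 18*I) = (c - 6*I)/(c + 6*I)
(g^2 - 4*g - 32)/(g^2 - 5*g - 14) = (-g^2 + 4*g + 32)/(-g^2 + 5*g + 14)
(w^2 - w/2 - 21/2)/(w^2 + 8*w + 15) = (w - 7/2)/(w + 5)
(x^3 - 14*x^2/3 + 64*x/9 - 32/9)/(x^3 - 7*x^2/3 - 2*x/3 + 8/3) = (x - 4/3)/(x + 1)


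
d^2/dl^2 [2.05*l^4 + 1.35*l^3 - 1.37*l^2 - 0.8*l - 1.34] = 24.6*l^2 + 8.1*l - 2.74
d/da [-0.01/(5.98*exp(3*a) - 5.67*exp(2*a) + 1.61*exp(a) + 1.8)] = (0.1794*exp(2*a) - 0.1134*exp(a) + 0.0161)*exp(a)/(5.98*exp(3*a) - 5.67*exp(2*a) + 1.61*exp(a) + 1.8)^2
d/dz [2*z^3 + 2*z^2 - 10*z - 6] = 6*z^2 + 4*z - 10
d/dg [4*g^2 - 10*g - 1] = 8*g - 10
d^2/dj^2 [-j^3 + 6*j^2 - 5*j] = 12 - 6*j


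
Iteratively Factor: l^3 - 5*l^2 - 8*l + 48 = (l - 4)*(l^2 - l - 12) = (l - 4)*(l + 3)*(l - 4)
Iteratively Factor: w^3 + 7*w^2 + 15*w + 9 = (w + 3)*(w^2 + 4*w + 3) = (w + 3)^2*(w + 1)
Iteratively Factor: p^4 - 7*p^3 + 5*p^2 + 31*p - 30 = (p - 1)*(p^3 - 6*p^2 - p + 30) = (p - 1)*(p + 2)*(p^2 - 8*p + 15) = (p - 3)*(p - 1)*(p + 2)*(p - 5)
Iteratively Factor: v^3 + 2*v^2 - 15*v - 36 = (v + 3)*(v^2 - v - 12) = (v + 3)^2*(v - 4)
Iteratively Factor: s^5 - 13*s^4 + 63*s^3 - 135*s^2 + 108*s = (s - 3)*(s^4 - 10*s^3 + 33*s^2 - 36*s) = (s - 3)^2*(s^3 - 7*s^2 + 12*s) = (s - 3)^3*(s^2 - 4*s) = s*(s - 3)^3*(s - 4)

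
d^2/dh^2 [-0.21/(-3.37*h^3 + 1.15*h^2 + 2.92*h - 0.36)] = ((0.483 - 4.2462*h)*(3.37*h^3 - 1.15*h^2 - 2.92*h + 0.36) + 0.21*(-20.22*h^2 + 4.6*h + 5.84)*(-10.11*h^2 + 2.3*h + 2.92))/(3.37*h^3 - 1.15*h^2 - 2.92*h + 0.36)^3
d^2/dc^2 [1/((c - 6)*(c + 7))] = 2*((c - 6)^2 + (c - 6)*(c + 7) + (c + 7)^2)/((c - 6)^3*(c + 7)^3)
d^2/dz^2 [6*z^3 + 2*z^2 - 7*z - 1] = 36*z + 4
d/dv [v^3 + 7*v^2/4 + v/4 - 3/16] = 3*v^2 + 7*v/2 + 1/4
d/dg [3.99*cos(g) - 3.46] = -3.99*sin(g)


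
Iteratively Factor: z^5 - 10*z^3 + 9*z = (z)*(z^4 - 10*z^2 + 9) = z*(z - 1)*(z^3 + z^2 - 9*z - 9) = z*(z - 1)*(z + 1)*(z^2 - 9) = z*(z - 3)*(z - 1)*(z + 1)*(z + 3)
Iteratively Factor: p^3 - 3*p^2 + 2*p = (p - 2)*(p^2 - p) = p*(p - 2)*(p - 1)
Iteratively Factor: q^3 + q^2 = (q + 1)*(q^2) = q*(q + 1)*(q)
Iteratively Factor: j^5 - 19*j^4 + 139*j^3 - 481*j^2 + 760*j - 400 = (j - 4)*(j^4 - 15*j^3 + 79*j^2 - 165*j + 100) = (j - 4)^2*(j^3 - 11*j^2 + 35*j - 25) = (j - 5)*(j - 4)^2*(j^2 - 6*j + 5) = (j - 5)^2*(j - 4)^2*(j - 1)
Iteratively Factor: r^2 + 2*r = (r)*(r + 2)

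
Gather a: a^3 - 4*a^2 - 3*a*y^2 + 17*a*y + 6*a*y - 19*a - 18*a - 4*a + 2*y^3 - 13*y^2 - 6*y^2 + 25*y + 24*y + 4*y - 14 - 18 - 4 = a^3 - 4*a^2 + a*(-3*y^2 + 23*y - 41) + 2*y^3 - 19*y^2 + 53*y - 36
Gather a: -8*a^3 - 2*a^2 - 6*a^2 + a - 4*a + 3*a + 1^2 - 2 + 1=-8*a^3 - 8*a^2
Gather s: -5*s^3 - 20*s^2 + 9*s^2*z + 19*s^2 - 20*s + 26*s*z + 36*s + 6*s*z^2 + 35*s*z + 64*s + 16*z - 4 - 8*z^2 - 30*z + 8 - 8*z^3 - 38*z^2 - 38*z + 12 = -5*s^3 + s^2*(9*z - 1) + s*(6*z^2 + 61*z + 80) - 8*z^3 - 46*z^2 - 52*z + 16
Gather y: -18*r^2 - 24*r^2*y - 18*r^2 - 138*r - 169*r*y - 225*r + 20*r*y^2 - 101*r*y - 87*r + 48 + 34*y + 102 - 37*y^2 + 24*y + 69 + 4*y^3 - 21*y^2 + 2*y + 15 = -36*r^2 - 450*r + 4*y^3 + y^2*(20*r - 58) + y*(-24*r^2 - 270*r + 60) + 234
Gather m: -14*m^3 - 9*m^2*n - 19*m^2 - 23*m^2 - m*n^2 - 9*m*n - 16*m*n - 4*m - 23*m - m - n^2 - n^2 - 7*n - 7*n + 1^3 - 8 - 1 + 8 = -14*m^3 + m^2*(-9*n - 42) + m*(-n^2 - 25*n - 28) - 2*n^2 - 14*n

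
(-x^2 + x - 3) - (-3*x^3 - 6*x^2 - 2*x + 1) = 3*x^3 + 5*x^2 + 3*x - 4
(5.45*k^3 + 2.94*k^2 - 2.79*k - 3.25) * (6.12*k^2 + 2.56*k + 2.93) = 33.354*k^5 + 31.9448*k^4 + 6.4201*k^3 - 18.4182*k^2 - 16.4947*k - 9.5225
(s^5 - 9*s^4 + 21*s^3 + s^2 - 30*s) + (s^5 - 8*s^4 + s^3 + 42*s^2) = 2*s^5 - 17*s^4 + 22*s^3 + 43*s^2 - 30*s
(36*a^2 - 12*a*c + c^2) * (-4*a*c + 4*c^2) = -144*a^3*c + 192*a^2*c^2 - 52*a*c^3 + 4*c^4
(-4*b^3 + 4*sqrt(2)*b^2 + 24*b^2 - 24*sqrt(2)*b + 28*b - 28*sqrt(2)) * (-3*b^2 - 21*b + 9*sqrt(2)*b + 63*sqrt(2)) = 12*b^5 - 48*sqrt(2)*b^4 + 12*b^4 - 516*b^3 - 48*sqrt(2)*b^3 - 516*b^2 + 2352*sqrt(2)*b^2 - 3528*b + 2352*sqrt(2)*b - 3528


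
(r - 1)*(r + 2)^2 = r^3 + 3*r^2 - 4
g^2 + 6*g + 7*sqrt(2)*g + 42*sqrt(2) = (g + 6)*(g + 7*sqrt(2))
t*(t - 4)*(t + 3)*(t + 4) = t^4 + 3*t^3 - 16*t^2 - 48*t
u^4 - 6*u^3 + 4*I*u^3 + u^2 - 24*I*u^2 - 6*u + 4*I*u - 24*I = (u - 6)*(u - I)*(u + I)*(u + 4*I)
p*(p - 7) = p^2 - 7*p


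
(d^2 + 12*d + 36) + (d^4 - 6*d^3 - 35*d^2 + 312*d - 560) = d^4 - 6*d^3 - 34*d^2 + 324*d - 524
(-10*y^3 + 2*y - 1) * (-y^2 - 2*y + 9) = 10*y^5 + 20*y^4 - 92*y^3 - 3*y^2 + 20*y - 9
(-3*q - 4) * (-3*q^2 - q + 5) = 9*q^3 + 15*q^2 - 11*q - 20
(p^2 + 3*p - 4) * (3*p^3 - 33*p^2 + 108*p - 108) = 3*p^5 - 24*p^4 - 3*p^3 + 348*p^2 - 756*p + 432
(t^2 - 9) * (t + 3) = t^3 + 3*t^2 - 9*t - 27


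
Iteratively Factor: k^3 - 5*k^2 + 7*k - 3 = (k - 3)*(k^2 - 2*k + 1) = (k - 3)*(k - 1)*(k - 1)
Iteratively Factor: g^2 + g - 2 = (g + 2)*(g - 1)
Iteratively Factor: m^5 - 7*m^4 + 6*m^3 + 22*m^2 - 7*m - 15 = (m - 3)*(m^4 - 4*m^3 - 6*m^2 + 4*m + 5) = (m - 5)*(m - 3)*(m^3 + m^2 - m - 1) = (m - 5)*(m - 3)*(m + 1)*(m^2 - 1) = (m - 5)*(m - 3)*(m - 1)*(m + 1)*(m + 1)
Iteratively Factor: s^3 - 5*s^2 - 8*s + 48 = (s - 4)*(s^2 - s - 12) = (s - 4)*(s + 3)*(s - 4)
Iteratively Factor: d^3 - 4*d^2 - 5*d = (d)*(d^2 - 4*d - 5) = d*(d - 5)*(d + 1)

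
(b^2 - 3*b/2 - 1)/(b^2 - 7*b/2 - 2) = (b - 2)/(b - 4)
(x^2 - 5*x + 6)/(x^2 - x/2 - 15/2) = 2*(x - 2)/(2*x + 5)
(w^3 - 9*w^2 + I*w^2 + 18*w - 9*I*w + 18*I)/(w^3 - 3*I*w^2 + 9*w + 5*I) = (w^2 - 9*w + 18)/(w^2 - 4*I*w + 5)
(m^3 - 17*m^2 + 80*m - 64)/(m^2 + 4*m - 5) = (m^2 - 16*m + 64)/(m + 5)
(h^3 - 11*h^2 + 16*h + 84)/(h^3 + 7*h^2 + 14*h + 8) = (h^2 - 13*h + 42)/(h^2 + 5*h + 4)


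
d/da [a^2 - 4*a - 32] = 2*a - 4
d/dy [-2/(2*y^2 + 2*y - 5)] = 4*(2*y + 1)/(2*y^2 + 2*y - 5)^2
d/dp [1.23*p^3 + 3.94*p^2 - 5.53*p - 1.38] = 3.69*p^2 + 7.88*p - 5.53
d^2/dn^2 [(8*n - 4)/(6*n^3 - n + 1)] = 8*((2*n - 1)*(18*n^2 - 1)^2 + 2*(-18*n^2 - 9*n*(2*n - 1) + 1)*(6*n^3 - n + 1))/(6*n^3 - n + 1)^3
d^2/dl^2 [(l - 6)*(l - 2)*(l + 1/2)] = 6*l - 15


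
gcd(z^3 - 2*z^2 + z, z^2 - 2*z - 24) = 1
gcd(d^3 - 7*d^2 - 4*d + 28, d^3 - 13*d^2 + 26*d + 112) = d^2 - 5*d - 14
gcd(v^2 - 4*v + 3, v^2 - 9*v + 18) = v - 3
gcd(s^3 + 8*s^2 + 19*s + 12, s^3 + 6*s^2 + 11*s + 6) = s^2 + 4*s + 3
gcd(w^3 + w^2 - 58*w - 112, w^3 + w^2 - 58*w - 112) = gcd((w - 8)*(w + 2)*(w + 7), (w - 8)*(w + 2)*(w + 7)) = w^3 + w^2 - 58*w - 112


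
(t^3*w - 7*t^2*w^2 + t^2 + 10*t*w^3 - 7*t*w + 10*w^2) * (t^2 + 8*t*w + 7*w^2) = t^5*w + t^4*w^2 + t^4 - 39*t^3*w^3 + t^3*w + 31*t^2*w^4 - 39*t^2*w^2 + 70*t*w^5 + 31*t*w^3 + 70*w^4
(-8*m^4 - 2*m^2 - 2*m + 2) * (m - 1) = -8*m^5 + 8*m^4 - 2*m^3 + 4*m - 2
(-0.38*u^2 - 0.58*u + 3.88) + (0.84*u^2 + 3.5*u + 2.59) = 0.46*u^2 + 2.92*u + 6.47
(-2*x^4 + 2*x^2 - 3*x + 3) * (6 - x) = 2*x^5 - 12*x^4 - 2*x^3 + 15*x^2 - 21*x + 18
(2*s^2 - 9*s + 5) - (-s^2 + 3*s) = 3*s^2 - 12*s + 5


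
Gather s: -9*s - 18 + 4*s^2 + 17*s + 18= 4*s^2 + 8*s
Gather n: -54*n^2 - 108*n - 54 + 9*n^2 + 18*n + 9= -45*n^2 - 90*n - 45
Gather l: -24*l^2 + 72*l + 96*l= -24*l^2 + 168*l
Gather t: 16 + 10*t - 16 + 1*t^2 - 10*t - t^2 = 0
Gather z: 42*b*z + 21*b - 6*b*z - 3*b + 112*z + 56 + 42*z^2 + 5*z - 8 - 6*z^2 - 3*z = 18*b + 36*z^2 + z*(36*b + 114) + 48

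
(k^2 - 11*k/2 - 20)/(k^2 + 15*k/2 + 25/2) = (k - 8)/(k + 5)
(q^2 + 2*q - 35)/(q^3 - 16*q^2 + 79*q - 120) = (q + 7)/(q^2 - 11*q + 24)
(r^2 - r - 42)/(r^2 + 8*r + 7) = (r^2 - r - 42)/(r^2 + 8*r + 7)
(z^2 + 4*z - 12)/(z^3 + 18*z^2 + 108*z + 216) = (z - 2)/(z^2 + 12*z + 36)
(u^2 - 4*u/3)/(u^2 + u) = (u - 4/3)/(u + 1)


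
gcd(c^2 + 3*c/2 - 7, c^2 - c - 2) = c - 2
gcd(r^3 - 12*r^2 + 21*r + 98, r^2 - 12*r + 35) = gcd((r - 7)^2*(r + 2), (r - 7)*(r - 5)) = r - 7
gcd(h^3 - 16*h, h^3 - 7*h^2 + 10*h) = h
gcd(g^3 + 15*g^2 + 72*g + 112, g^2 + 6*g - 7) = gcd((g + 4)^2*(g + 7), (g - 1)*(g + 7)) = g + 7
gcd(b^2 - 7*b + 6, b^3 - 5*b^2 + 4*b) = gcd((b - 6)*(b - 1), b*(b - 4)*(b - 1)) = b - 1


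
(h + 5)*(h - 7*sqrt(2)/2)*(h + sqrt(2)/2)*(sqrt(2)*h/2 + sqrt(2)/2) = sqrt(2)*h^4/2 - 3*h^3 + 3*sqrt(2)*h^3 - 18*h^2 + 3*sqrt(2)*h^2/4 - 15*h - 21*sqrt(2)*h/2 - 35*sqrt(2)/4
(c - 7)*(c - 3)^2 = c^3 - 13*c^2 + 51*c - 63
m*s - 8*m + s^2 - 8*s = (m + s)*(s - 8)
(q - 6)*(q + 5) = q^2 - q - 30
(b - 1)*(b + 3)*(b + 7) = b^3 + 9*b^2 + 11*b - 21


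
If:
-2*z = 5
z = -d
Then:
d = 5/2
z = -5/2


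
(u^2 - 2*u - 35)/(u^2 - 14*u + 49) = (u + 5)/(u - 7)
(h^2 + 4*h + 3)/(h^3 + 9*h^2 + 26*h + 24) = (h + 1)/(h^2 + 6*h + 8)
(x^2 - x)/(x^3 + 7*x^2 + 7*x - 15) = x/(x^2 + 8*x + 15)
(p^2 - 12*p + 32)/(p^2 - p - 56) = (p - 4)/(p + 7)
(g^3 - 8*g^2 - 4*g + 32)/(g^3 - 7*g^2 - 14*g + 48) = (g + 2)/(g + 3)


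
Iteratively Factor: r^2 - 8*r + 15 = (r - 5)*(r - 3)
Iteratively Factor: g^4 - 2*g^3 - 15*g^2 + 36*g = (g - 3)*(g^3 + g^2 - 12*g) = (g - 3)*(g + 4)*(g^2 - 3*g) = (g - 3)^2*(g + 4)*(g)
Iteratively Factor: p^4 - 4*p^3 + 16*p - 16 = (p + 2)*(p^3 - 6*p^2 + 12*p - 8) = (p - 2)*(p + 2)*(p^2 - 4*p + 4) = (p - 2)^2*(p + 2)*(p - 2)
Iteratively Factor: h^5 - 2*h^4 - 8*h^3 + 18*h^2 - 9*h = (h)*(h^4 - 2*h^3 - 8*h^2 + 18*h - 9) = h*(h + 3)*(h^3 - 5*h^2 + 7*h - 3) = h*(h - 1)*(h + 3)*(h^2 - 4*h + 3) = h*(h - 3)*(h - 1)*(h + 3)*(h - 1)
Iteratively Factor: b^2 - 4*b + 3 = (b - 1)*(b - 3)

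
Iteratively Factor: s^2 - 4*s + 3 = (s - 1)*(s - 3)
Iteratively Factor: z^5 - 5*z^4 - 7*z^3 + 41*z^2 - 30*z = (z - 2)*(z^4 - 3*z^3 - 13*z^2 + 15*z) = (z - 5)*(z - 2)*(z^3 + 2*z^2 - 3*z) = z*(z - 5)*(z - 2)*(z^2 + 2*z - 3) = z*(z - 5)*(z - 2)*(z + 3)*(z - 1)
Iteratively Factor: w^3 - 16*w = (w + 4)*(w^2 - 4*w) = (w - 4)*(w + 4)*(w)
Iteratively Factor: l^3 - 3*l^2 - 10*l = (l)*(l^2 - 3*l - 10) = l*(l + 2)*(l - 5)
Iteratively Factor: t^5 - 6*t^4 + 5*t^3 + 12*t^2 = (t - 4)*(t^4 - 2*t^3 - 3*t^2) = (t - 4)*(t - 3)*(t^3 + t^2) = (t - 4)*(t - 3)*(t + 1)*(t^2) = t*(t - 4)*(t - 3)*(t + 1)*(t)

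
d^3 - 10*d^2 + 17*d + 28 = (d - 7)*(d - 4)*(d + 1)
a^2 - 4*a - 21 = (a - 7)*(a + 3)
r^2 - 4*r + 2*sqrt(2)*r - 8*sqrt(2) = (r - 4)*(r + 2*sqrt(2))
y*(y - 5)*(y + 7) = y^3 + 2*y^2 - 35*y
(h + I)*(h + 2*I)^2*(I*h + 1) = I*h^4 - 4*h^3 - 3*I*h^2 - 4*h - 4*I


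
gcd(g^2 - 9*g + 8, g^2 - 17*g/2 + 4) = g - 8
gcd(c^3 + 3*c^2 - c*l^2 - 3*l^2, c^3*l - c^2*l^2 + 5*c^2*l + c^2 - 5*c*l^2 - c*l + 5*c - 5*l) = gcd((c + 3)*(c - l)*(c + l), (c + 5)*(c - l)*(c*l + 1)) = c - l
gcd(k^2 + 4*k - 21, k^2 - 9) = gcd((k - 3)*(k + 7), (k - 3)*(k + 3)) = k - 3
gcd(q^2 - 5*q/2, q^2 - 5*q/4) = q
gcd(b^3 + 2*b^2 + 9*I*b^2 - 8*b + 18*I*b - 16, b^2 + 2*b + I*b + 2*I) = b^2 + b*(2 + I) + 2*I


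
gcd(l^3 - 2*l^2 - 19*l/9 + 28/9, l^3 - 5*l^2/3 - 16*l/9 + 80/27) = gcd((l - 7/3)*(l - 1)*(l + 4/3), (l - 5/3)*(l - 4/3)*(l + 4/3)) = l + 4/3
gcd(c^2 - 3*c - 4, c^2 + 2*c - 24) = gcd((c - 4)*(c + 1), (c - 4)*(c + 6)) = c - 4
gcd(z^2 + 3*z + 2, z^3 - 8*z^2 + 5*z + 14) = z + 1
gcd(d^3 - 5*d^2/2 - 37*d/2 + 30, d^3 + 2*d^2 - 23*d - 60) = d^2 - d - 20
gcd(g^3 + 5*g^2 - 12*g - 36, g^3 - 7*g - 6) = g^2 - g - 6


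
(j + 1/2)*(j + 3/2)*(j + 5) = j^3 + 7*j^2 + 43*j/4 + 15/4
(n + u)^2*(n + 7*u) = n^3 + 9*n^2*u + 15*n*u^2 + 7*u^3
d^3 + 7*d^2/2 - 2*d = d*(d - 1/2)*(d + 4)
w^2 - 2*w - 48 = (w - 8)*(w + 6)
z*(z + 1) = z^2 + z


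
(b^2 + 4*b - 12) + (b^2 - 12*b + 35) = 2*b^2 - 8*b + 23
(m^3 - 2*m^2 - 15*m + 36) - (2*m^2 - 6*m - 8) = m^3 - 4*m^2 - 9*m + 44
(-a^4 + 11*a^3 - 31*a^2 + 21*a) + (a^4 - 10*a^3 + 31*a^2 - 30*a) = a^3 - 9*a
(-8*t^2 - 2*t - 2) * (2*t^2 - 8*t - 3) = -16*t^4 + 60*t^3 + 36*t^2 + 22*t + 6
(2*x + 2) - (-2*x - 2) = 4*x + 4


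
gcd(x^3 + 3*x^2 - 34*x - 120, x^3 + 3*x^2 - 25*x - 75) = x + 5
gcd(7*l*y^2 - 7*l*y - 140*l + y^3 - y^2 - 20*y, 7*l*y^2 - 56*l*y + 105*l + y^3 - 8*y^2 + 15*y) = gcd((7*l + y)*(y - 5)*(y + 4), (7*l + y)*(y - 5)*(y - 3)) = 7*l*y - 35*l + y^2 - 5*y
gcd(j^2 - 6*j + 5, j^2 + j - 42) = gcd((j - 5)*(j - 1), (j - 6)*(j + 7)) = 1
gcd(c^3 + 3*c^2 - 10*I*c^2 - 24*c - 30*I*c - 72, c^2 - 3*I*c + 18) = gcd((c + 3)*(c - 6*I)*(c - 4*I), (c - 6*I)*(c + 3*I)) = c - 6*I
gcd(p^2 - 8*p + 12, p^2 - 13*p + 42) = p - 6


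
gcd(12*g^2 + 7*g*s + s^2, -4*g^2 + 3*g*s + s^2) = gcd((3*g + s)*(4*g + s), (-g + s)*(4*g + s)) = 4*g + s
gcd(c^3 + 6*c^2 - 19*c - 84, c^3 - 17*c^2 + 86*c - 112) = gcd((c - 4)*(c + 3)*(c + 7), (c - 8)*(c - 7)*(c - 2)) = 1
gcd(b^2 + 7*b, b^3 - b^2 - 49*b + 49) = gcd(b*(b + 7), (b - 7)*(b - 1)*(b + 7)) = b + 7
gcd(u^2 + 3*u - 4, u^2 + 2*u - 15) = 1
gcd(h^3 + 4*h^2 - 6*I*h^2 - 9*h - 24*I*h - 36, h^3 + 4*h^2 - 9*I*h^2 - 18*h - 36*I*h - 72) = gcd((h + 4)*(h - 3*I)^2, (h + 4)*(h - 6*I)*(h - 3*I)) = h^2 + h*(4 - 3*I) - 12*I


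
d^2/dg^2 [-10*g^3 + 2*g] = -60*g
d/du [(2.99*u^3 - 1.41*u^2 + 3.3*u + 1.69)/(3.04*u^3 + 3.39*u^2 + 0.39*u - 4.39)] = (-3.5527136788005e-15*u^5 + 14.4225*u^4 - 17.7318*u^3 - 66.528*u^2 + 0.921599999999998*u - 15.1461)/(9.2416*u^6 + 20.6112*u^5 + 13.8633*u^4 - 24.047*u^3 - 29.6121*u^2 - 3.4242*u + 19.2721)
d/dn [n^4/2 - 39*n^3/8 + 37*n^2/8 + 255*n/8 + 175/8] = 2*n^3 - 117*n^2/8 + 37*n/4 + 255/8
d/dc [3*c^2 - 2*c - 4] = 6*c - 2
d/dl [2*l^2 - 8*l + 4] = 4*l - 8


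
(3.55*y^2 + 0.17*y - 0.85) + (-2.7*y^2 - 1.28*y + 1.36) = 0.85*y^2 - 1.11*y + 0.51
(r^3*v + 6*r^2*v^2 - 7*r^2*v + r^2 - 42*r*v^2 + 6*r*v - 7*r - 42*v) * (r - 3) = r^4*v + 6*r^3*v^2 - 10*r^3*v + r^3 - 60*r^2*v^2 + 27*r^2*v - 10*r^2 + 126*r*v^2 - 60*r*v + 21*r + 126*v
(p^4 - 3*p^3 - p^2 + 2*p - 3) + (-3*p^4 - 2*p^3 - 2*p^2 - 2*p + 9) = -2*p^4 - 5*p^3 - 3*p^2 + 6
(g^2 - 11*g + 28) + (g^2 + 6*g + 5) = 2*g^2 - 5*g + 33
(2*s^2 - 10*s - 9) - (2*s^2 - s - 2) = -9*s - 7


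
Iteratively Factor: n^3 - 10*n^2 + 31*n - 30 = (n - 2)*(n^2 - 8*n + 15) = (n - 5)*(n - 2)*(n - 3)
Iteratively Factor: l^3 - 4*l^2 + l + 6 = (l - 2)*(l^2 - 2*l - 3) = (l - 2)*(l + 1)*(l - 3)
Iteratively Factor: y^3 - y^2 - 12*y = (y)*(y^2 - y - 12) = y*(y + 3)*(y - 4)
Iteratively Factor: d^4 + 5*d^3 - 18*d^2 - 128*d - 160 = (d + 2)*(d^3 + 3*d^2 - 24*d - 80) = (d + 2)*(d + 4)*(d^2 - d - 20) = (d - 5)*(d + 2)*(d + 4)*(d + 4)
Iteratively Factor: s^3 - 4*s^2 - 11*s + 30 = (s - 2)*(s^2 - 2*s - 15) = (s - 2)*(s + 3)*(s - 5)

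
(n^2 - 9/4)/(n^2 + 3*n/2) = (n - 3/2)/n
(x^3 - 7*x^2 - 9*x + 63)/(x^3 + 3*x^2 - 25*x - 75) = (x^2 - 10*x + 21)/(x^2 - 25)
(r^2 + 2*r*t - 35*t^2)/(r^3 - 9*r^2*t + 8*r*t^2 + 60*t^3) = (r + 7*t)/(r^2 - 4*r*t - 12*t^2)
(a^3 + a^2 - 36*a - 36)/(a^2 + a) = a - 36/a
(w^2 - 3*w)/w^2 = (w - 3)/w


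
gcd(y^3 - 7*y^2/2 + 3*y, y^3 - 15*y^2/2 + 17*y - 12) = y^2 - 7*y/2 + 3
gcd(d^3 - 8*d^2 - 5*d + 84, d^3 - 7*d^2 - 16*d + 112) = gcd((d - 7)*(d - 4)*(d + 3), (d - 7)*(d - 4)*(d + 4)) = d^2 - 11*d + 28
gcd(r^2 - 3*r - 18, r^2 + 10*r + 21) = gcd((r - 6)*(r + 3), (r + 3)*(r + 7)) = r + 3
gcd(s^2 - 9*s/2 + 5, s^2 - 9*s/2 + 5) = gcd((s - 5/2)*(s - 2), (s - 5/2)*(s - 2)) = s^2 - 9*s/2 + 5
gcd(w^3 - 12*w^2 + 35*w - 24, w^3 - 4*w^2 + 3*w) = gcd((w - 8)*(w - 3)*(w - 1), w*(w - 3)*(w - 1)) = w^2 - 4*w + 3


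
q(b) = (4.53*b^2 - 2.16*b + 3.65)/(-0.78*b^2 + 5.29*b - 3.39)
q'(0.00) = -1.04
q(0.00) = -1.08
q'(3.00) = 3.81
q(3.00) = 6.95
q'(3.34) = 4.92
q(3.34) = 8.42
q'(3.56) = 5.87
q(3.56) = 9.60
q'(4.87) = 26.30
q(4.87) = 25.97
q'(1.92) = 1.46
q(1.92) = 4.16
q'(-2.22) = 0.43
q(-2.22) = -1.62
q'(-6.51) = 0.22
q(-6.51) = -2.96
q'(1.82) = 1.22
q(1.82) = 4.03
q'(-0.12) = -0.53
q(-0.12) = -0.98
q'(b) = (1.56*b - 5.29)*(4.53*b^2 - 2.16*b + 3.65)/(-0.78*b^2 + 5.29*b - 3.39)^2 + (9.06*b - 2.16)/(-0.78*b^2 + 5.29*b - 3.39)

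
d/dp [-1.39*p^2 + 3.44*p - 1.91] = 3.44 - 2.78*p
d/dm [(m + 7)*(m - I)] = 2*m + 7 - I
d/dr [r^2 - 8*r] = 2*r - 8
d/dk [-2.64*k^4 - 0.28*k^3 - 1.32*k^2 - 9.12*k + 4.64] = -10.56*k^3 - 0.84*k^2 - 2.64*k - 9.12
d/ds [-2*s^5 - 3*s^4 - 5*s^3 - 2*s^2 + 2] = s*(-10*s^3 - 12*s^2 - 15*s - 4)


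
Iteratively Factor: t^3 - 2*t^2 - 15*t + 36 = (t - 3)*(t^2 + t - 12) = (t - 3)*(t + 4)*(t - 3)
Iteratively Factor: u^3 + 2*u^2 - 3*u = (u + 3)*(u^2 - u) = (u - 1)*(u + 3)*(u)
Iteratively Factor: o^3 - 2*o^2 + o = (o)*(o^2 - 2*o + 1) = o*(o - 1)*(o - 1)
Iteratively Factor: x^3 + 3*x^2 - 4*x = (x)*(x^2 + 3*x - 4) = x*(x - 1)*(x + 4)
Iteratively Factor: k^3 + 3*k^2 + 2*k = (k)*(k^2 + 3*k + 2) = k*(k + 2)*(k + 1)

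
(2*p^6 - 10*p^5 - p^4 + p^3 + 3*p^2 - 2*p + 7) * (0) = 0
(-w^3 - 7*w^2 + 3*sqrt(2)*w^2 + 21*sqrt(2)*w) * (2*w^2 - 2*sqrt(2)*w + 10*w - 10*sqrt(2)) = -2*w^5 - 24*w^4 + 8*sqrt(2)*w^4 - 82*w^3 + 96*sqrt(2)*w^3 - 144*w^2 + 280*sqrt(2)*w^2 - 420*w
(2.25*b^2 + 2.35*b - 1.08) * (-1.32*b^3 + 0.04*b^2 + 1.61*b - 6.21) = -2.97*b^5 - 3.012*b^4 + 5.1421*b^3 - 10.2322*b^2 - 16.3323*b + 6.7068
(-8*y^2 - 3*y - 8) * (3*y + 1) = -24*y^3 - 17*y^2 - 27*y - 8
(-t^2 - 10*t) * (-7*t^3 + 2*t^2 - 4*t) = 7*t^5 + 68*t^4 - 16*t^3 + 40*t^2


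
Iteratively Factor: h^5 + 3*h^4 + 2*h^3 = (h + 2)*(h^4 + h^3) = h*(h + 2)*(h^3 + h^2) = h^2*(h + 2)*(h^2 + h) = h^2*(h + 1)*(h + 2)*(h)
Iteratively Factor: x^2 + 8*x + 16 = (x + 4)*(x + 4)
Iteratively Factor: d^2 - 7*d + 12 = (d - 3)*(d - 4)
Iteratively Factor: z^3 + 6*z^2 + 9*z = (z + 3)*(z^2 + 3*z) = (z + 3)^2*(z)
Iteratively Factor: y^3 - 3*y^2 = (y)*(y^2 - 3*y) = y*(y - 3)*(y)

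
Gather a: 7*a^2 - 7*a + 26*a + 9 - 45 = 7*a^2 + 19*a - 36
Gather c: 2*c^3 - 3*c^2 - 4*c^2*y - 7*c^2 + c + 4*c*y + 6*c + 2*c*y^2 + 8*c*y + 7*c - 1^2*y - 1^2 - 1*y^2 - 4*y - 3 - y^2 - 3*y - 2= 2*c^3 + c^2*(-4*y - 10) + c*(2*y^2 + 12*y + 14) - 2*y^2 - 8*y - 6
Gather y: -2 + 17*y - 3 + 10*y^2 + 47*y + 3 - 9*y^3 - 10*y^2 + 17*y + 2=-9*y^3 + 81*y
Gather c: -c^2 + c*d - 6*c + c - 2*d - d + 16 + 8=-c^2 + c*(d - 5) - 3*d + 24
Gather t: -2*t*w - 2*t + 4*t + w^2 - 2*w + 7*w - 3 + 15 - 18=t*(2 - 2*w) + w^2 + 5*w - 6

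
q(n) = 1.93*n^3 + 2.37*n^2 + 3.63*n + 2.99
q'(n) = 5.79*n^2 + 4.74*n + 3.63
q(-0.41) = 1.77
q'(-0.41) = 2.66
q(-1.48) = -3.45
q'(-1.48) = 9.30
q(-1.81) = -7.26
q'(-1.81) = 14.02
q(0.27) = 4.18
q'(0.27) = 5.33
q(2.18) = 42.16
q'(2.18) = 41.48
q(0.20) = 3.83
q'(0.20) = 4.81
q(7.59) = 1010.96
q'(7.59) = 373.16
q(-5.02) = -199.66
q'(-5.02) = 125.75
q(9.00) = 1634.60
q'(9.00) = 515.28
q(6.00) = 526.97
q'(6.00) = 240.51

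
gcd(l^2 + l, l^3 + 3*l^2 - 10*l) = l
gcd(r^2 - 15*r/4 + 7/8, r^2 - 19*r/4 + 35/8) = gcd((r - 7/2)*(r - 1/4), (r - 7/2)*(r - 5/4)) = r - 7/2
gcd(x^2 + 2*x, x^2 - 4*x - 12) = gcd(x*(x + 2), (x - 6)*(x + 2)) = x + 2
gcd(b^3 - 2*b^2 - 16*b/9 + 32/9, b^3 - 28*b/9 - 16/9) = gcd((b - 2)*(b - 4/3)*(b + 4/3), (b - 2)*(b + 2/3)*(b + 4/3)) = b^2 - 2*b/3 - 8/3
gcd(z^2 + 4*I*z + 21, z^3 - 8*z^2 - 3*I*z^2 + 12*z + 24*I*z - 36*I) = z - 3*I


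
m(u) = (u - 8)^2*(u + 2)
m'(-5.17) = 256.95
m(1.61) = 147.40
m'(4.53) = -33.28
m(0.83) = 145.49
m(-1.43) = 50.69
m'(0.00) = 32.00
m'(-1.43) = 78.17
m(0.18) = 133.31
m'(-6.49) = 340.08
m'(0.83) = 10.83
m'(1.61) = -5.30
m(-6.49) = -942.72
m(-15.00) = -6877.00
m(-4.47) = -384.09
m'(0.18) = 27.06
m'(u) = (u - 8)^2 + (u + 2)*(2*u - 16) = (u - 8)*(3*u - 4)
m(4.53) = 78.63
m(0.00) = 128.00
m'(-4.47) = 217.10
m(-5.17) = -549.83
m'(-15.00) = 1127.00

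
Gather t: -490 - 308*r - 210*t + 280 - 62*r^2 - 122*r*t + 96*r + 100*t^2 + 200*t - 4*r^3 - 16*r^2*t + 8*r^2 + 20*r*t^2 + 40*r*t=-4*r^3 - 54*r^2 - 212*r + t^2*(20*r + 100) + t*(-16*r^2 - 82*r - 10) - 210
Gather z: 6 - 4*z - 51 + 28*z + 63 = 24*z + 18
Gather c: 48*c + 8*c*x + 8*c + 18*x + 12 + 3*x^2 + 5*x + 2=c*(8*x + 56) + 3*x^2 + 23*x + 14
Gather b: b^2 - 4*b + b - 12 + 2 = b^2 - 3*b - 10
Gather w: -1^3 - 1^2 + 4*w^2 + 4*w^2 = 8*w^2 - 2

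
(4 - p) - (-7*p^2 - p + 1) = 7*p^2 + 3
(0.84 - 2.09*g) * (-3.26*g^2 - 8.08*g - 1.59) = 6.8134*g^3 + 14.1488*g^2 - 3.4641*g - 1.3356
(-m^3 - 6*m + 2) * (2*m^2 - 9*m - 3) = -2*m^5 + 9*m^4 - 9*m^3 + 58*m^2 - 6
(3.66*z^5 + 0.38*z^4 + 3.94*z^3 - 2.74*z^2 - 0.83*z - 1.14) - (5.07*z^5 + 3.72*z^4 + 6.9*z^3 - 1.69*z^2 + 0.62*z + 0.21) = -1.41*z^5 - 3.34*z^4 - 2.96*z^3 - 1.05*z^2 - 1.45*z - 1.35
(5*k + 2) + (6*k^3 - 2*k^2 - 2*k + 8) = 6*k^3 - 2*k^2 + 3*k + 10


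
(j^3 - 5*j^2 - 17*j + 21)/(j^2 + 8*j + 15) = (j^2 - 8*j + 7)/(j + 5)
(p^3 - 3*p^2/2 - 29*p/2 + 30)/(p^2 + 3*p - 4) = (2*p^2 - 11*p + 15)/(2*(p - 1))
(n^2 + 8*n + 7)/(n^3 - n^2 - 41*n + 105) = (n + 1)/(n^2 - 8*n + 15)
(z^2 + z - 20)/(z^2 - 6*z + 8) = (z + 5)/(z - 2)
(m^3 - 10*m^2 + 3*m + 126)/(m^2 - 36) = (m^2 - 4*m - 21)/(m + 6)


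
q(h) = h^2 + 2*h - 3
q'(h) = 2*h + 2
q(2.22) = 6.37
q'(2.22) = 6.44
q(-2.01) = -2.98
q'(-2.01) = -2.02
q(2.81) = 10.52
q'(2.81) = 7.62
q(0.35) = -2.18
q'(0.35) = 2.70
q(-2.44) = -1.93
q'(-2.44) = -2.88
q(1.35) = 1.52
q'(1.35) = 4.70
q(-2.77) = -0.87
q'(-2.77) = -3.54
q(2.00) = 5.00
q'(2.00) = 6.00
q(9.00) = 96.00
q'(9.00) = 20.00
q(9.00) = 96.00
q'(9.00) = 20.00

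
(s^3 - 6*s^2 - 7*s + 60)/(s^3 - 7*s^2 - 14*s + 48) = (s^2 - 9*s + 20)/(s^2 - 10*s + 16)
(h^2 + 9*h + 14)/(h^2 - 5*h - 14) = (h + 7)/(h - 7)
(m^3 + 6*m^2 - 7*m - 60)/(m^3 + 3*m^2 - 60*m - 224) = (m^2 + 2*m - 15)/(m^2 - m - 56)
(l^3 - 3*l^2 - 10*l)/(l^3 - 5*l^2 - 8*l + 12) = l*(l - 5)/(l^2 - 7*l + 6)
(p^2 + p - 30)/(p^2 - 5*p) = (p + 6)/p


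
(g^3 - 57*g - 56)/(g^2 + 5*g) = (g^3 - 57*g - 56)/(g*(g + 5))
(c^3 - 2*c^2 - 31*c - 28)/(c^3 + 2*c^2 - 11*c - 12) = (c - 7)/(c - 3)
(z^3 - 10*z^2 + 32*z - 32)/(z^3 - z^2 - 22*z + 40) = (z - 4)/(z + 5)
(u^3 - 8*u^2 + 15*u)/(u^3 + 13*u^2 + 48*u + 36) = u*(u^2 - 8*u + 15)/(u^3 + 13*u^2 + 48*u + 36)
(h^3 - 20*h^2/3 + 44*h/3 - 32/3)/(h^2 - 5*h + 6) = (3*h^2 - 14*h + 16)/(3*(h - 3))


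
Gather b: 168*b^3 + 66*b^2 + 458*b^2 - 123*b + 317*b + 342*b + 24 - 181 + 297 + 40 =168*b^3 + 524*b^2 + 536*b + 180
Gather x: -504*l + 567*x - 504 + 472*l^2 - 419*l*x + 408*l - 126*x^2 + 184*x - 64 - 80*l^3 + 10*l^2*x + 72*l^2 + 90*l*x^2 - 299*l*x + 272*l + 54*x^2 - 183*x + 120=-80*l^3 + 544*l^2 + 176*l + x^2*(90*l - 72) + x*(10*l^2 - 718*l + 568) - 448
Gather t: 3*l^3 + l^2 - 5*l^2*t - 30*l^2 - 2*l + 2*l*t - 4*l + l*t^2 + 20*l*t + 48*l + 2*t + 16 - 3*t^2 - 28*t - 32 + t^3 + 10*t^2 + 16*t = 3*l^3 - 29*l^2 + 42*l + t^3 + t^2*(l + 7) + t*(-5*l^2 + 22*l - 10) - 16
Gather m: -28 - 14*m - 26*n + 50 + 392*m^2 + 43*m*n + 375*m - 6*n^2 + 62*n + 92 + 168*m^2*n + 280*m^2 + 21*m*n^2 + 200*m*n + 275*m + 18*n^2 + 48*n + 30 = m^2*(168*n + 672) + m*(21*n^2 + 243*n + 636) + 12*n^2 + 84*n + 144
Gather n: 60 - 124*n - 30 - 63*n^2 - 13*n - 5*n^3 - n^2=-5*n^3 - 64*n^2 - 137*n + 30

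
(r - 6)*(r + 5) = r^2 - r - 30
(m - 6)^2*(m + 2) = m^3 - 10*m^2 + 12*m + 72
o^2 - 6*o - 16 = (o - 8)*(o + 2)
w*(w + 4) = w^2 + 4*w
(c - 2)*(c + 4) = c^2 + 2*c - 8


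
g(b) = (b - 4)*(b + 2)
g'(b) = 2*b - 2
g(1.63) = -8.60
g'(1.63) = 1.26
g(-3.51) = 11.34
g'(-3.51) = -9.02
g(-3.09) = 7.73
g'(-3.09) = -8.18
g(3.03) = -4.88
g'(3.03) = 4.06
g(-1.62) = -2.14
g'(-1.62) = -5.24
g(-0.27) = -7.39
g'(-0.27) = -2.54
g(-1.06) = -4.76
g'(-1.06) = -4.12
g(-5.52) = 33.51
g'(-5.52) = -13.04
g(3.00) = -5.00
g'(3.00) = 4.00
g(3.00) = -5.00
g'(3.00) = 4.00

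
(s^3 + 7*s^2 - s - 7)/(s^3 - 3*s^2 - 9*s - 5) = (s^2 + 6*s - 7)/(s^2 - 4*s - 5)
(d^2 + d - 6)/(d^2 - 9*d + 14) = (d + 3)/(d - 7)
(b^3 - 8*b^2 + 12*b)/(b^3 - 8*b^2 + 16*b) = (b^2 - 8*b + 12)/(b^2 - 8*b + 16)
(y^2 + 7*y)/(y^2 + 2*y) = (y + 7)/(y + 2)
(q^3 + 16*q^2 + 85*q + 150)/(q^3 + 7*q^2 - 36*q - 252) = (q^2 + 10*q + 25)/(q^2 + q - 42)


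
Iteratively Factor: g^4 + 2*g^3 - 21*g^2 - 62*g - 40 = (g - 5)*(g^3 + 7*g^2 + 14*g + 8) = (g - 5)*(g + 2)*(g^2 + 5*g + 4) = (g - 5)*(g + 1)*(g + 2)*(g + 4)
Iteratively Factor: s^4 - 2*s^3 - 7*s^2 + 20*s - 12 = (s - 2)*(s^3 - 7*s + 6) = (s - 2)*(s - 1)*(s^2 + s - 6) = (s - 2)^2*(s - 1)*(s + 3)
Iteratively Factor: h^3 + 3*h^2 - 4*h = (h)*(h^2 + 3*h - 4) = h*(h - 1)*(h + 4)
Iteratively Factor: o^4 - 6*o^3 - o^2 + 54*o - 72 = (o - 2)*(o^3 - 4*o^2 - 9*o + 36) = (o - 4)*(o - 2)*(o^2 - 9) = (o - 4)*(o - 3)*(o - 2)*(o + 3)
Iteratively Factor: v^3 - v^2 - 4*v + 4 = (v - 2)*(v^2 + v - 2) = (v - 2)*(v + 2)*(v - 1)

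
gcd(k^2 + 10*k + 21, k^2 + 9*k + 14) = k + 7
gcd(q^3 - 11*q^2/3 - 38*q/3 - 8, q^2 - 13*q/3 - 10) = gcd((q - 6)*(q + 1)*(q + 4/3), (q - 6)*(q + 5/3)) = q - 6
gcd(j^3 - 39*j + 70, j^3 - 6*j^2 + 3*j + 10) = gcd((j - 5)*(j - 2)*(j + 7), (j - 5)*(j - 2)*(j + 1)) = j^2 - 7*j + 10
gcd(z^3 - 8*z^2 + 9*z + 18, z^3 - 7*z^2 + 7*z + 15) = z^2 - 2*z - 3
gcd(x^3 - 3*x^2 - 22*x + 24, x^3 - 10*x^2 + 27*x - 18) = x^2 - 7*x + 6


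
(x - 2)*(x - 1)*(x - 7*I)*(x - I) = x^4 - 3*x^3 - 8*I*x^3 - 5*x^2 + 24*I*x^2 + 21*x - 16*I*x - 14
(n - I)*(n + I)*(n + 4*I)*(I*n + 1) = I*n^4 - 3*n^3 + 5*I*n^2 - 3*n + 4*I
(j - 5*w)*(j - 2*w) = j^2 - 7*j*w + 10*w^2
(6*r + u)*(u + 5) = 6*r*u + 30*r + u^2 + 5*u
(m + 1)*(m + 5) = m^2 + 6*m + 5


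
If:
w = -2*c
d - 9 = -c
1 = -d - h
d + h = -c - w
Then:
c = -1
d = 10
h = -11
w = 2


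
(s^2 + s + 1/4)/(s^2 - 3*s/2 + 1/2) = (4*s^2 + 4*s + 1)/(2*(2*s^2 - 3*s + 1))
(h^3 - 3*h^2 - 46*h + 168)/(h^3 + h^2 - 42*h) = (h - 4)/h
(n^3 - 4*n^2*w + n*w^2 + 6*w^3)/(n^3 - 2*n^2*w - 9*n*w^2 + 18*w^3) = (n + w)/(n + 3*w)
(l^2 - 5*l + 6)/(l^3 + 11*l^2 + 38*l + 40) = (l^2 - 5*l + 6)/(l^3 + 11*l^2 + 38*l + 40)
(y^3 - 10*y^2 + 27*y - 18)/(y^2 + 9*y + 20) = (y^3 - 10*y^2 + 27*y - 18)/(y^2 + 9*y + 20)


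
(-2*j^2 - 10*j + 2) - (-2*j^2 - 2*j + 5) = -8*j - 3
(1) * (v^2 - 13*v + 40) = v^2 - 13*v + 40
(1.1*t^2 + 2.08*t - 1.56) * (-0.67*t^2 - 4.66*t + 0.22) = -0.737*t^4 - 6.5196*t^3 - 8.4056*t^2 + 7.7272*t - 0.3432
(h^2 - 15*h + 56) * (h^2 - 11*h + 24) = h^4 - 26*h^3 + 245*h^2 - 976*h + 1344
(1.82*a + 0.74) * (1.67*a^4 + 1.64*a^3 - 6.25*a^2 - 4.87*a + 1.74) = 3.0394*a^5 + 4.2206*a^4 - 10.1614*a^3 - 13.4884*a^2 - 0.437*a + 1.2876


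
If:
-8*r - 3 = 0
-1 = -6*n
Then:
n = 1/6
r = -3/8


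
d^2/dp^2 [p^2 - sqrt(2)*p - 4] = 2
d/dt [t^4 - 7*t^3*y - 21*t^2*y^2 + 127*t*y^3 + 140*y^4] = 4*t^3 - 21*t^2*y - 42*t*y^2 + 127*y^3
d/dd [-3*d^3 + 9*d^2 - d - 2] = -9*d^2 + 18*d - 1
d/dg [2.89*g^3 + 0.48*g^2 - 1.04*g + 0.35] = 8.67*g^2 + 0.96*g - 1.04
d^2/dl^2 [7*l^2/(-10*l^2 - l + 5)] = 70*(2*l^3 - 30*l^2 - 5)/(1000*l^6 + 300*l^5 - 1470*l^4 - 299*l^3 + 735*l^2 + 75*l - 125)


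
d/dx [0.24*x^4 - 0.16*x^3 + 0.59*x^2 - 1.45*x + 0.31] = 0.96*x^3 - 0.48*x^2 + 1.18*x - 1.45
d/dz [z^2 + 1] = 2*z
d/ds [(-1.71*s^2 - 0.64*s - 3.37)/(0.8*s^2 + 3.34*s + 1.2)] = (-5.1994*s^2 + 1.288*s + 10.4878)/(0.64*s^4 + 5.344*s^3 + 13.0756*s^2 + 8.016*s + 1.44)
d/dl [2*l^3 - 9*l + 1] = 6*l^2 - 9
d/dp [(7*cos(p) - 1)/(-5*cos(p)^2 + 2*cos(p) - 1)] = 5*(-7*cos(p)^2 + 2*cos(p) + 1)*sin(p)/(5*sin(p)^2 + 2*cos(p) - 6)^2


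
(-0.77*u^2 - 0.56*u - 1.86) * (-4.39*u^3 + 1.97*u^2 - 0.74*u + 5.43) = 3.3803*u^5 + 0.9415*u^4 + 7.632*u^3 - 7.4309*u^2 - 1.6644*u - 10.0998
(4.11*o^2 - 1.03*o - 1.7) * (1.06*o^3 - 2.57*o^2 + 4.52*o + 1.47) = 4.3566*o^5 - 11.6545*o^4 + 19.4223*o^3 + 5.7551*o^2 - 9.1981*o - 2.499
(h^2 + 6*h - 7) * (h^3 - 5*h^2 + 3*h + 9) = h^5 + h^4 - 34*h^3 + 62*h^2 + 33*h - 63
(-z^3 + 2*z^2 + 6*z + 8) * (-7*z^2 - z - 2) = 7*z^5 - 13*z^4 - 42*z^3 - 66*z^2 - 20*z - 16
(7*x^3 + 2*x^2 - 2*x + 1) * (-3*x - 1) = -21*x^4 - 13*x^3 + 4*x^2 - x - 1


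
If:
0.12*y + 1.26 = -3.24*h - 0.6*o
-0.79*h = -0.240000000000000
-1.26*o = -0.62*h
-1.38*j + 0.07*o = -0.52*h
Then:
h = 0.30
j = 0.12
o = 0.15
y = -19.45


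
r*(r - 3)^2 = r^3 - 6*r^2 + 9*r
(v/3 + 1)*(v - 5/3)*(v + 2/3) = v^3/3 + 2*v^2/3 - 37*v/27 - 10/9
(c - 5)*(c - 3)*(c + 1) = c^3 - 7*c^2 + 7*c + 15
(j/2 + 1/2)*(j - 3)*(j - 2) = j^3/2 - 2*j^2 + j/2 + 3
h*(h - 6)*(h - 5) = h^3 - 11*h^2 + 30*h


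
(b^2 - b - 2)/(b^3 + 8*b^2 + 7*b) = (b - 2)/(b*(b + 7))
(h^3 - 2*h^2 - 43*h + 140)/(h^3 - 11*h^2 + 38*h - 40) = (h + 7)/(h - 2)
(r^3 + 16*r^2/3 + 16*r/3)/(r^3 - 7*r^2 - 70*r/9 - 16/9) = 3*r*(3*r^2 + 16*r + 16)/(9*r^3 - 63*r^2 - 70*r - 16)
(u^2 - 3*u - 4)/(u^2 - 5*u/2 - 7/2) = 2*(u - 4)/(2*u - 7)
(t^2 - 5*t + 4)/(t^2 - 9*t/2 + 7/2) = 2*(t - 4)/(2*t - 7)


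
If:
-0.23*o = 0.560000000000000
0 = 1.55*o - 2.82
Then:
No Solution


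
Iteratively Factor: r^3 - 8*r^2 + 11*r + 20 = (r + 1)*(r^2 - 9*r + 20) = (r - 5)*(r + 1)*(r - 4)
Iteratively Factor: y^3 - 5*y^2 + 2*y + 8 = (y - 4)*(y^2 - y - 2) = (y - 4)*(y + 1)*(y - 2)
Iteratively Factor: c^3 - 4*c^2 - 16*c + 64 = (c + 4)*(c^2 - 8*c + 16) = (c - 4)*(c + 4)*(c - 4)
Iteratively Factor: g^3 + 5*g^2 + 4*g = (g + 4)*(g^2 + g) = g*(g + 4)*(g + 1)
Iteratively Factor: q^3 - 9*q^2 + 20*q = (q - 4)*(q^2 - 5*q) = (q - 5)*(q - 4)*(q)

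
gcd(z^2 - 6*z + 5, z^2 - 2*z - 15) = z - 5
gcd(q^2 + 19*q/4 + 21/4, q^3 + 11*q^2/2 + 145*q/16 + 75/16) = q + 3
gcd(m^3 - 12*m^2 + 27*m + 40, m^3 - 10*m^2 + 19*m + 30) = m^2 - 4*m - 5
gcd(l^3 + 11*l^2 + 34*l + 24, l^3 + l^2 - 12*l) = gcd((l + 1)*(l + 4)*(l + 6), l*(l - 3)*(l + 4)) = l + 4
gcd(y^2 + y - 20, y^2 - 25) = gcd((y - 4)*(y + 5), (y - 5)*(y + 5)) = y + 5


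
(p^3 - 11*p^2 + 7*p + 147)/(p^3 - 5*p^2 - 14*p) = (p^2 - 4*p - 21)/(p*(p + 2))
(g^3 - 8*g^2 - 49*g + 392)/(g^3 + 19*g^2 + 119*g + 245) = (g^2 - 15*g + 56)/(g^2 + 12*g + 35)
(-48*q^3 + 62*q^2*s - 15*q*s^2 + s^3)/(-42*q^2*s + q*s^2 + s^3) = (8*q^2 - 9*q*s + s^2)/(s*(7*q + s))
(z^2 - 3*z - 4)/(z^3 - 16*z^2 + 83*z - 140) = (z + 1)/(z^2 - 12*z + 35)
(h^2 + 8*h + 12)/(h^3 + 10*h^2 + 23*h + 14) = (h + 6)/(h^2 + 8*h + 7)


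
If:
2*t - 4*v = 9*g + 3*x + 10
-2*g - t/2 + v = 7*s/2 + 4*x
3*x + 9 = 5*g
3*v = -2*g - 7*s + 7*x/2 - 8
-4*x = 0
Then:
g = 9/5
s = -29/10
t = 189/10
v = 29/10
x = 0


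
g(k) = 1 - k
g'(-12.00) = -1.00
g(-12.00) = 13.00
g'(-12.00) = -1.00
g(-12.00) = 13.00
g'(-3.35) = -1.00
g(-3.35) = 4.35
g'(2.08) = -1.00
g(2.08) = -1.08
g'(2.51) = -1.00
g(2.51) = -1.51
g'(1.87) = -1.00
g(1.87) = -0.87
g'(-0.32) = -1.00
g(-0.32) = 1.32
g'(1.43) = -1.00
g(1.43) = -0.43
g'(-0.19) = -1.00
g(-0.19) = 1.19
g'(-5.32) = -1.00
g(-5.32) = 6.32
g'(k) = -1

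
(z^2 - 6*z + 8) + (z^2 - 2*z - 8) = 2*z^2 - 8*z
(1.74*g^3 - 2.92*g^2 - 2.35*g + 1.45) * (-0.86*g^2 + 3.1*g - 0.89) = -1.4964*g^5 + 7.9052*g^4 - 8.5796*g^3 - 5.9332*g^2 + 6.5865*g - 1.2905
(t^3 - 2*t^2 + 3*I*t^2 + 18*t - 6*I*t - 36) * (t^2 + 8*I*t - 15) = t^5 - 2*t^4 + 11*I*t^4 - 21*t^3 - 22*I*t^3 + 42*t^2 + 99*I*t^2 - 270*t - 198*I*t + 540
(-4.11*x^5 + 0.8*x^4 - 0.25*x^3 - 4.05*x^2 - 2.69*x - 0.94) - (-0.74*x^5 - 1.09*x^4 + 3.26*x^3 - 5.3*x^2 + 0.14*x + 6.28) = -3.37*x^5 + 1.89*x^4 - 3.51*x^3 + 1.25*x^2 - 2.83*x - 7.22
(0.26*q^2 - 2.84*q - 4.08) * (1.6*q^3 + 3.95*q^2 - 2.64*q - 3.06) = 0.416*q^5 - 3.517*q^4 - 18.4324*q^3 - 9.414*q^2 + 19.4616*q + 12.4848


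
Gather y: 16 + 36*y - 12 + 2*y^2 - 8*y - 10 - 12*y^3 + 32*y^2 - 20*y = -12*y^3 + 34*y^2 + 8*y - 6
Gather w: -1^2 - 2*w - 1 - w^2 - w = -w^2 - 3*w - 2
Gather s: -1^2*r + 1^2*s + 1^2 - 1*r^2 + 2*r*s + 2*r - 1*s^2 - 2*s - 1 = -r^2 + r - s^2 + s*(2*r - 1)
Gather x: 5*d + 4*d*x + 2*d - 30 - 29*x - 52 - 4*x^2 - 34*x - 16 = 7*d - 4*x^2 + x*(4*d - 63) - 98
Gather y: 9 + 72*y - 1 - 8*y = 64*y + 8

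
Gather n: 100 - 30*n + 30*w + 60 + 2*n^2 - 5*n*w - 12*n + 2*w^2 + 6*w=2*n^2 + n*(-5*w - 42) + 2*w^2 + 36*w + 160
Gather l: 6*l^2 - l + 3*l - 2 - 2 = 6*l^2 + 2*l - 4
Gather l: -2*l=-2*l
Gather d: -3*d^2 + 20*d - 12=-3*d^2 + 20*d - 12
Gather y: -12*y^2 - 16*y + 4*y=-12*y^2 - 12*y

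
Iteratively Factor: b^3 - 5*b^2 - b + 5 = (b + 1)*(b^2 - 6*b + 5) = (b - 1)*(b + 1)*(b - 5)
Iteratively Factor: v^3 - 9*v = (v)*(v^2 - 9) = v*(v + 3)*(v - 3)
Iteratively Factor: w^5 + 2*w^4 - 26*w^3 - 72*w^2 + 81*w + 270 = (w + 3)*(w^4 - w^3 - 23*w^2 - 3*w + 90) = (w - 2)*(w + 3)*(w^3 + w^2 - 21*w - 45) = (w - 2)*(w + 3)^2*(w^2 - 2*w - 15) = (w - 2)*(w + 3)^3*(w - 5)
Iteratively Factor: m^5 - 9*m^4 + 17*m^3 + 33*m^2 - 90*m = (m - 5)*(m^4 - 4*m^3 - 3*m^2 + 18*m) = (m - 5)*(m + 2)*(m^3 - 6*m^2 + 9*m) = (m - 5)*(m - 3)*(m + 2)*(m^2 - 3*m) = (m - 5)*(m - 3)^2*(m + 2)*(m)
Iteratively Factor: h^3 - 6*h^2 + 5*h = (h - 5)*(h^2 - h) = h*(h - 5)*(h - 1)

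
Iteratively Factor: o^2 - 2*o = (o)*(o - 2)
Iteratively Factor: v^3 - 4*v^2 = (v)*(v^2 - 4*v) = v*(v - 4)*(v)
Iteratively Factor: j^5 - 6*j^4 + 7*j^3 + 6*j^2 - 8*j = (j - 2)*(j^4 - 4*j^3 - j^2 + 4*j) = j*(j - 2)*(j^3 - 4*j^2 - j + 4) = j*(j - 2)*(j - 1)*(j^2 - 3*j - 4) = j*(j - 4)*(j - 2)*(j - 1)*(j + 1)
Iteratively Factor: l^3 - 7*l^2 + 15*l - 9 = (l - 1)*(l^2 - 6*l + 9) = (l - 3)*(l - 1)*(l - 3)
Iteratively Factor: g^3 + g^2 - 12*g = (g + 4)*(g^2 - 3*g) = (g - 3)*(g + 4)*(g)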